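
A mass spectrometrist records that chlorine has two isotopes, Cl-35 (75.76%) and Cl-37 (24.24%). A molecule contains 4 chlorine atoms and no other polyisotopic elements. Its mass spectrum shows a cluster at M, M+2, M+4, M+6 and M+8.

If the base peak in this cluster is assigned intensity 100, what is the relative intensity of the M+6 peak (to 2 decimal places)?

10.24

Term probabilities: M 0.3294, M+2 0.4216, M+4 0.2023, M+6 0.0432, M+8 0.0035. Base peak = M+2.
P(M+2) = C(4,1) × 0.7576^3 × 0.2424^1 = 4 × 0.4348304 × 0.2424 = 0.421612 (base)
P(M+6) = C(4,3) × 0.7576^1 × 0.2424^3 = 4 × 0.7576 × 0.01424288 = 0.043162
Relative intensity = 0.043162 / 0.421612 × 100 = 10.24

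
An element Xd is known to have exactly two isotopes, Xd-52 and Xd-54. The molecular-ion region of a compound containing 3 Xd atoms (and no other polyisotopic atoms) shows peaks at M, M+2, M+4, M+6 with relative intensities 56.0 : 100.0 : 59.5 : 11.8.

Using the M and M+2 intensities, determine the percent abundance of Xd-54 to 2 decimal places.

Write p for the Xd-52 fraction. I(M+2)/I(M) = [C(3,1)·p^2·(1−p)] / p^3 = 3·(1−p)/p = 100.0/56.0 = 1.7857
(1−p)/p = 1.7857/3 = 0.5952  ⇒  p = 1/(1 + 0.5952) = 0.6269
Xd-52: 62.69%, Xd-54: 37.31%.

37.31%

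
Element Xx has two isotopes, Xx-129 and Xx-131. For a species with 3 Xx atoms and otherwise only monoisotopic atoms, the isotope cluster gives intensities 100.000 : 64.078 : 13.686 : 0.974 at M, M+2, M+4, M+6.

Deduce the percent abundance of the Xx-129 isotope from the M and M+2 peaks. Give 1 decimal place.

If p is the fraction of Xx that is Xx-129, then I(M+2)/I(M) = [C(3,1)·p^2·(1−p)] / p^3 = 3·(1−p)/p = 64.078/100.000 = 0.6408
(1−p)/p = 0.6408/3 = 0.2136  ⇒  p = 1/(1 + 0.2136) = 0.8240
Xx-129: 82.4%, Xx-131: 17.6%.

82.4%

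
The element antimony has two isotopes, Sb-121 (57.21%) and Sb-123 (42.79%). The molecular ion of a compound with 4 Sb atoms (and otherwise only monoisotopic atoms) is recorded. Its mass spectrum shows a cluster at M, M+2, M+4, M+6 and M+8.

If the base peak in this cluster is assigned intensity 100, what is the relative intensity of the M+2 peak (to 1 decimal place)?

89.1

Binomial terms of (0.5721 + 0.4279)^4: M 0.1071, M+2 0.3205, M+4 0.3596, M+6 0.1793, M+8 0.0335 → M+4 is the base peak.
P(M+4) = C(4,2) × 0.5721^2 × 0.4279^2 = 6 × 0.32729841 × 0.18309841 = 0.359567 (base)
P(M+2) = C(4,1) × 0.5721^3 × 0.4279^1 = 4 × 0.18724742 × 0.4279 = 0.320493
Relative intensity = 0.320493 / 0.359567 × 100 = 89.1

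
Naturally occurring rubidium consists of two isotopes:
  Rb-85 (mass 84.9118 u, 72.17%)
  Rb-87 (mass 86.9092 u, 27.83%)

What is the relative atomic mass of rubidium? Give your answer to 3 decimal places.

85.468 u

Average mass = Σ (abundance × isotope mass) = 0.7217 × 84.9118 + 0.2783 × 86.9092
= 61.28085 + 24.18683 = 85.46768 u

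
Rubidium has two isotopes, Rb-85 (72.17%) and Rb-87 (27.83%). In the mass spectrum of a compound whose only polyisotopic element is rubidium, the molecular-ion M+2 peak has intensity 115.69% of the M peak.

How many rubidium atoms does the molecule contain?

3

With n Rb atoms, P(M+2)/P(M) = C(n,1)·p^(n−1)q / p^n = n·q/p = n · 0.2783/0.7217.
n = 1.1569 × 0.7217/0.2783 = 3.00 ≈ 3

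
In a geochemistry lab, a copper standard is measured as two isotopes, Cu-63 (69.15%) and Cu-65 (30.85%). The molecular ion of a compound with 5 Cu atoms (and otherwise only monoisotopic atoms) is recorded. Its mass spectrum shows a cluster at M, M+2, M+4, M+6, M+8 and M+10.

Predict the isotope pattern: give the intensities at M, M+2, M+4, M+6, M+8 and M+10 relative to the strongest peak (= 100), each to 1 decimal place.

44.8 : 100.0 : 89.2 : 39.8 : 8.9 : 0.8

Expanding (0.6915 + 0.3085)^5:
P(M) = 0.6915^5 = 0.158111
P(M+2) = 5 × 0.6915^4 × 0.3085^1 = 0.352691
P(M+4) = 10 × 0.6915^3 × 0.3085^2 = 0.314693
P(M+6) = 10 × 0.6915^2 × 0.3085^3 = 0.140394
P(M+8) = 5 × 0.6915^1 × 0.3085^4 = 0.031317
P(M+10) = 0.3085^5 = 0.002794
The M+2 peak is largest (0.352691); scaling to 100 gives 44.8 : 100.0 : 89.2 : 39.8 : 8.9 : 0.8.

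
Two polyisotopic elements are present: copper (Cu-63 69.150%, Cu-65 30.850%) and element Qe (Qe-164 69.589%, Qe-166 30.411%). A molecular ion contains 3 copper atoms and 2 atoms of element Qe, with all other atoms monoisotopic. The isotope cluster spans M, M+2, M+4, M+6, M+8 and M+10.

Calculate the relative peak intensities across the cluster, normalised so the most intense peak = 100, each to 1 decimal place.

Copper pattern (n=3): 0.33065611 : 0.44254842 : 0.19743483 : 0.02936064
Element Qe pattern (n=2): 0.48426289 : 0.42325422 : 0.09248289
Convolve the two distributions (both contribute in 2-u steps):
  M: 0.33065611×0.48426289 = 0.160124
  M+2: 0.33065611×0.42325422 + 0.44254842×0.48426289 = 0.354261
  M+4: 0.33065611×0.09248289 + 0.44254842×0.42325422 + 0.19743483×0.48426289 = 0.313501
  M+6: 0.44254842×0.09248289 + 0.19743483×0.42325422 + 0.02936064×0.48426289 = 0.138712
  M+8: 0.19743483×0.09248289 + 0.02936064×0.42325422 = 0.030686
  M+10: 0.02936064×0.09248289 = 0.002715
Scale to base peak (0.354261) = 100: 45.2 : 100.0 : 88.5 : 39.2 : 8.7 : 0.8

45.2 : 100.0 : 88.5 : 39.2 : 8.7 : 0.8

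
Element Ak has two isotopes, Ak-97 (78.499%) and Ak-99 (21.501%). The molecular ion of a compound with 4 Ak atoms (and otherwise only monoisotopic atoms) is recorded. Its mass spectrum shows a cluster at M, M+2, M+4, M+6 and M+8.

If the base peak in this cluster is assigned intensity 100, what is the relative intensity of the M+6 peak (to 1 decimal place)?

7.5

Binomial terms of (0.78499 + 0.21501)^4: M 0.3797, M+2 0.4160, M+4 0.1709, M+6 0.0312, M+8 0.0021 → M+2 is the base peak.
P(M+2) = C(4,1) × 0.78499^3 × 0.21501^1 = 4 × 0.48371814 × 0.21501 = 0.416017 (base)
P(M+6) = C(4,3) × 0.78499^1 × 0.21501^3 = 4 × 0.78499 × 0.00993976 = 0.031210
Relative intensity = 0.031210 / 0.416017 × 100 = 7.5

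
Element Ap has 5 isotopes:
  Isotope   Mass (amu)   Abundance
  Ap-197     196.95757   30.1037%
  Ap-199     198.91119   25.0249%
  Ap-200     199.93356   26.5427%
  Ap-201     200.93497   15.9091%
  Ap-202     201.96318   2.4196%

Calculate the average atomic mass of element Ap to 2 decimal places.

The abundance-weighted mean is 0.301037 × 196.95757 + 0.250249 × 198.91119 + 0.265427 × 199.93356 + 0.159091 × 200.93497 + 0.024196 × 201.96318
= 59.291516 + 49.777326 + 53.067765 + 31.966945 + 4.886701 = 198.990253 amu

198.99 amu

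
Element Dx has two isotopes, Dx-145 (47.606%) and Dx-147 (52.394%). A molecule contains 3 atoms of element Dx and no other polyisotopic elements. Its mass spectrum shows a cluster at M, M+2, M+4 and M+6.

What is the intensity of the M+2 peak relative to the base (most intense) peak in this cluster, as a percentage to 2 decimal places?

90.86%

(0.47606 + 0.52394)^3 gives M 0.1079, M+2 0.3562, M+4 0.3921, M+6 0.1438; the largest is M+4.
P(M+4) = C(3,2) × 0.47606^1 × 0.52394^2 = 3 × 0.47606 × 0.27451312 = 0.392054 (base)
P(M+2) = C(3,1) × 0.47606^2 × 0.52394^1 = 3 × 0.22663312 × 0.52394 = 0.356226
Relative intensity = 0.356226 / 0.392054 × 100 = 90.86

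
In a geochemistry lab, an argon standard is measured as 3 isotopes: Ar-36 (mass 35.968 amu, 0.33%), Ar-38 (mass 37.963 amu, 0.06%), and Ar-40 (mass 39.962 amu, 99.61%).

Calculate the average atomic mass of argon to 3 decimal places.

The abundance-weighted mean is 0.0033 × 35.968 + 0.0006 × 37.963 + 0.9961 × 39.962
= 0.1187 + 0.0228 + 39.8061 = 39.9476 amu

39.948 amu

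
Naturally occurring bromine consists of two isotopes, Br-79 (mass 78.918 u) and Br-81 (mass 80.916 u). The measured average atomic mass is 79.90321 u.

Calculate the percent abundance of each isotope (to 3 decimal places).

Br-79: 50.690%, Br-81: 49.310%

Let x be the fractional abundance of Br-79; then Br-81 has abundance 1 − x.
78.918·x + 80.916·(1 − x) = 79.90321
(78.918 − 80.916)·x = 79.90321 − 80.916
x = -1.01279 / -1.998 = 0.50690 → 50.690% Br-79, 49.310% Br-81.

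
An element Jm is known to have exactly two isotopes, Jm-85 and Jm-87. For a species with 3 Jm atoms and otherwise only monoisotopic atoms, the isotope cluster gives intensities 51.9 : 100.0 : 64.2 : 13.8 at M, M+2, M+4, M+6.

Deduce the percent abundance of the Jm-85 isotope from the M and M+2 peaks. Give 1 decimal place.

Let p = fractional abundance of Jm-85. I(M+2)/I(M) = [C(3,1)·p^2·(1−p)] / p^3 = 3·(1−p)/p = 100.0/51.9 = 1.9268
(1−p)/p = 1.9268/3 = 0.6423  ⇒  p = 1/(1 + 0.6423) = 0.6089
Jm-85: 60.9%, Jm-87: 39.1%.

60.9%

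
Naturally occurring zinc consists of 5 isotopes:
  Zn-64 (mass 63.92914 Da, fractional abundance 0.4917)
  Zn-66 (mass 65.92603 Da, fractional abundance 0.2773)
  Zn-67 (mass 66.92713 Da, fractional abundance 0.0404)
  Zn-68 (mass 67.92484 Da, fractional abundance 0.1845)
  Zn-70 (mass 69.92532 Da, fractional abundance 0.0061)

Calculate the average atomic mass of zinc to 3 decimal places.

65.378 Da

The abundance-weighted mean is 0.4917 × 63.92914 + 0.2773 × 65.92603 + 0.0404 × 66.92713 + 0.1845 × 67.92484 + 0.0061 × 69.92532
= 31.433958 + 18.281288 + 2.703856 + 12.532133 + 0.426544 = 65.377779 Da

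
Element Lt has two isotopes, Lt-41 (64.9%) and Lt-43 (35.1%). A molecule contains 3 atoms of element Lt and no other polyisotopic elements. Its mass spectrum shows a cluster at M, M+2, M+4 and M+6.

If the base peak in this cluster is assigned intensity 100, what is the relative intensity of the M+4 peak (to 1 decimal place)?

54.1

Term probabilities: M 0.2734, M+2 0.4435, M+4 0.2399, M+6 0.0432. Base peak = M+2.
P(M+2) = C(3,1) × 0.649^2 × 0.351^1 = 3 × 0.421201 × 0.3510 = 0.443525 (base)
P(M+4) = C(3,2) × 0.649^1 × 0.351^2 = 3 × 0.6490 × 0.123201 = 0.239872
Relative intensity = 0.239872 / 0.443525 × 100 = 54.1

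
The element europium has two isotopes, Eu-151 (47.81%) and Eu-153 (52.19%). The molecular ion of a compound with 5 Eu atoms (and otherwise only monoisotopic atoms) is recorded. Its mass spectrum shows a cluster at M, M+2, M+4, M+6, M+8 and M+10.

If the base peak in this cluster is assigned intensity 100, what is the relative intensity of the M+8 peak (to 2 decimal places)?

54.58

Binomial terms of (0.4781 + 0.5219)^5: M 0.0250, M+2 0.1363, M+4 0.2977, M+6 0.3249, M+8 0.1774, M+10 0.0387 → M+6 is the base peak.
P(M+6) = C(5,3) × 0.4781^2 × 0.5219^3 = 10 × 0.22857961 × 0.14215492 = 0.324937 (base)
P(M+8) = C(5,4) × 0.4781^1 × 0.5219^4 = 5 × 0.4781 × 0.07419065 = 0.177353
Relative intensity = 0.177353 / 0.324937 × 100 = 54.58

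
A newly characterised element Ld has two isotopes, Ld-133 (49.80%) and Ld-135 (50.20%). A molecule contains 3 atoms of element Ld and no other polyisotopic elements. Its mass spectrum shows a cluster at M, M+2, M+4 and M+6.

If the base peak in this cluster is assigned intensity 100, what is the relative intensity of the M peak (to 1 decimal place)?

(0.4980 + 0.5020)^3 gives M 0.1235, M+2 0.3735, M+4 0.3765, M+6 0.1265; the largest is M+4.
P(M+4) = C(3,2) × 0.4980^1 × 0.5020^2 = 3 × 0.4980 × 0.252004 = 0.376494 (base)
P(M) = C(3,0) × 0.4980^3 × 0.5020^0 = 1 × 0.12350599 × 1.0000 = 0.123506
Relative intensity = 0.123506 / 0.376494 × 100 = 32.8

32.8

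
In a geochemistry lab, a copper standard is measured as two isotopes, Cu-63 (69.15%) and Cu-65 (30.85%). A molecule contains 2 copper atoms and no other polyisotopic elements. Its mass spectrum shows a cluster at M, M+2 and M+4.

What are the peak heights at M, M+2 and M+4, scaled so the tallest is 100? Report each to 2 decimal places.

100.00 : 89.23 : 19.90

Each Cu atom is independently Cu-63 (p = 0.6915) or Cu-65 (q = 0.3085); the cluster is the binomial expansion (p + q)^2.
P(M) = 0.6915^2 = 0.478172
P(M+2) = 2 × 0.6915^1 × 0.3085^1 = 0.426656
P(M+4) = 0.3085^2 = 0.095172
The M peak is largest (0.478172); scaling to 100 gives 100.00 : 89.23 : 19.90.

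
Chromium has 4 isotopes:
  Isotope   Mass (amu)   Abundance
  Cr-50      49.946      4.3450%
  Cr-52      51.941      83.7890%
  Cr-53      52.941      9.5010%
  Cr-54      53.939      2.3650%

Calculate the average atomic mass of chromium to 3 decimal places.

51.997 amu

The abundance-weighted mean is 0.043450 × 49.946 + 0.837890 × 51.941 + 0.095010 × 52.941 + 0.023650 × 53.939
= 2.1702 + 43.5208 + 5.0299 + 1.2757 = 51.9966 amu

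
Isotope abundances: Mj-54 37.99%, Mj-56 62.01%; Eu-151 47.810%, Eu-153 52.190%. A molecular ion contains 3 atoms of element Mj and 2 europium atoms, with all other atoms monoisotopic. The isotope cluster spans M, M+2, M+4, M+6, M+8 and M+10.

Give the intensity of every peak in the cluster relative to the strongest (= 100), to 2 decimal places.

Element Mj pattern (n=3): 0.05482869 : 0.26848596 : 0.43824201 : 0.23844334
Europium pattern (n=2): 0.22857961 : 0.49904078 : 0.27237961
Convolve the two distributions (both contribute in 2-u steps):
  M: 0.05482869×0.22857961 = 0.012533
  M+2: 0.05482869×0.49904078 + 0.26848596×0.22857961 = 0.088732
  M+4: 0.05482869×0.27237961 + 0.26848596×0.49904078 + 0.43824201×0.22857961 = 0.249093
  M+6: 0.26848596×0.27237961 + 0.43824201×0.49904078 + 0.23844334×0.22857961 = 0.346334
  M+8: 0.43824201×0.27237961 + 0.23844334×0.49904078 = 0.238361
  M+10: 0.23844334×0.27237961 = 0.064947
Scale to base peak (0.346334) = 100: 3.62 : 25.62 : 71.92 : 100.00 : 68.82 : 18.75

3.62 : 25.62 : 71.92 : 100.00 : 68.82 : 18.75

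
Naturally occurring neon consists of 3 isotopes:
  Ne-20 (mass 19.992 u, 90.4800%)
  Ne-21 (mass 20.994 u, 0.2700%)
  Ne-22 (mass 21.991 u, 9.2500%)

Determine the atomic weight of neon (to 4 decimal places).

20.1796 u

The abundance-weighted mean is 0.904800 × 19.992 + 0.002700 × 20.994 + 0.092500 × 21.991
= 18.08876 + 0.05668 + 2.03417 = 20.17961 u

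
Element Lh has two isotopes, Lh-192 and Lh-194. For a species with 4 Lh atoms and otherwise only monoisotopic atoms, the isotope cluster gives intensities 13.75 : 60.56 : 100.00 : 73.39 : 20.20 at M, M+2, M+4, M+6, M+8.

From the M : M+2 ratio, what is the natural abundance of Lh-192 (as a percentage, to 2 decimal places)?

47.59%

If p is the fraction of Lh that is Lh-192, then I(M+2)/I(M) = [C(4,1)·p^3·(1−p)] / p^4 = 4·(1−p)/p = 60.56/13.75 = 4.4044
(1−p)/p = 4.4044/4 = 1.1011  ⇒  p = 1/(1 + 1.1011) = 0.4759
Lh-192: 47.59%, Lh-194: 52.41%.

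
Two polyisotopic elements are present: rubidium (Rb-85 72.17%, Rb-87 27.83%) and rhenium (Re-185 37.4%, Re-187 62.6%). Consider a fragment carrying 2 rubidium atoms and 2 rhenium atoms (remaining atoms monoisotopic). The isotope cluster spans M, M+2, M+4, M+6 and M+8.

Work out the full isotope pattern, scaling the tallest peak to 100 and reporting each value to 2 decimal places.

Rubidium pattern (n=2): 0.52085089 : 0.40169822 : 0.07745089
Rhenium pattern (n=2): 0.139876 : 0.468248 : 0.391876
Convolve the two distributions (both contribute in 2-u steps):
  M: 0.52085089×0.139876 = 0.072855
  M+2: 0.52085089×0.468248 + 0.40169822×0.139876 = 0.300075
  M+4: 0.52085089×0.391876 + 0.40169822×0.468248 + 0.07745089×0.139876 = 0.403037
  M+6: 0.40169822×0.391876 + 0.07745089×0.468248 = 0.193682
  M+8: 0.07745089×0.391876 = 0.030351
Scale to base peak (0.403037) = 100: 18.08 : 74.45 : 100.00 : 48.06 : 7.53

18.08 : 74.45 : 100.00 : 48.06 : 7.53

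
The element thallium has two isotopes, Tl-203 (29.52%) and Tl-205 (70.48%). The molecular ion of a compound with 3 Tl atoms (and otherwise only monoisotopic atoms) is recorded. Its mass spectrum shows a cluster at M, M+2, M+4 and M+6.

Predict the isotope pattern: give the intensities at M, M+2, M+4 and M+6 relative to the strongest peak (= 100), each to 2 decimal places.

Expanding (0.2952 + 0.7048)^3:
P(M) = 0.2952^3 = 0.025725
P(M+2) = 3 × 0.2952^2 × 0.7048^1 = 0.184255
P(M+4) = 3 × 0.2952^1 × 0.7048^2 = 0.439916
P(M+6) = 0.7048^3 = 0.350104
The M+4 peak is largest (0.439916); scaling to 100 gives 5.85 : 41.88 : 100.00 : 79.58.

5.85 : 41.88 : 100.00 : 79.58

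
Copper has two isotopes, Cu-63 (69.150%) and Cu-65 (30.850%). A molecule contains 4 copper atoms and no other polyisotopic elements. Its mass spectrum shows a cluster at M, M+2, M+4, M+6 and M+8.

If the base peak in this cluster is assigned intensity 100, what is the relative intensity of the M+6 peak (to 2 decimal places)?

Term probabilities: M 0.2286, M+2 0.4080, M+4 0.2731, M+6 0.0812, M+8 0.0091. Base peak = M+2.
P(M+2) = C(4,1) × 0.69150^3 × 0.30850^1 = 4 × 0.33065611 × 0.3085 = 0.408030 (base)
P(M+6) = C(4,3) × 0.69150^1 × 0.30850^3 = 4 × 0.6915 × 0.02936064 = 0.081212
Relative intensity = 0.081212 / 0.408030 × 100 = 19.90

19.90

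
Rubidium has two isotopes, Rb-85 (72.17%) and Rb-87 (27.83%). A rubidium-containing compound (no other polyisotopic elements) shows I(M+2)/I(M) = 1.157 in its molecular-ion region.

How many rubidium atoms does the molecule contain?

With n Rb atoms, P(M+2)/P(M) = C(n,1)·p^(n−1)q / p^n = n·q/p = n · 0.2783/0.7217.
n = 1.157 × 0.7217/0.2783 = 3.00 ≈ 3

3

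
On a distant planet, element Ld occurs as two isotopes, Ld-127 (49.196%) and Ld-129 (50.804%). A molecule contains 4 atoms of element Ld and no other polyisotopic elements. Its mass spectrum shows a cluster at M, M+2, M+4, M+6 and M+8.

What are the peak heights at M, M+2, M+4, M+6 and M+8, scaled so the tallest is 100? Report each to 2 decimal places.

The 4 Ld atoms are independent, so intensities follow the terms of (0.49196 + 0.50804)^4.
P(M) = 0.49196^4 = 0.058576
P(M+2) = 4 × 0.49196^3 × 0.50804^1 = 0.241962
P(M+4) = 6 × 0.49196^2 × 0.50804^2 = 0.374806
P(M+6) = 4 × 0.49196^1 × 0.50804^3 = 0.258038
P(M+8) = 0.50804^4 = 0.066618
The M+4 peak is largest (0.374806); scaling to 100 gives 15.63 : 64.56 : 100.00 : 68.85 : 17.77.

15.63 : 64.56 : 100.00 : 68.85 : 17.77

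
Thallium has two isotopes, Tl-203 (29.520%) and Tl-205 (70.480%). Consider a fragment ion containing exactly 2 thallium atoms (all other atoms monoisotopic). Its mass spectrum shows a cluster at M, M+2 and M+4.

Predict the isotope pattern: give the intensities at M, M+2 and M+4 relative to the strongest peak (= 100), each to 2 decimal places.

17.54 : 83.77 : 100.00

Each Tl atom is independently Tl-203 (p = 0.29520) or Tl-205 (q = 0.70480); the cluster is the binomial expansion (p + q)^2.
P(M) = 0.29520^2 = 0.087143
P(M+2) = 2 × 0.29520^1 × 0.70480^1 = 0.416114
P(M+4) = 0.70480^2 = 0.496743
The M+4 peak is largest (0.496743); scaling to 100 gives 17.54 : 83.77 : 100.00.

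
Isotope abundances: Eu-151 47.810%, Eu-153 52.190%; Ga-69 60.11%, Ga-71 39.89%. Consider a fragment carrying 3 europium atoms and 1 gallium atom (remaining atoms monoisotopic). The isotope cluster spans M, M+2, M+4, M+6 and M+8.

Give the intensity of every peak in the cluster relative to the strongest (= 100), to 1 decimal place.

17.4 : 68.5 : 100.0 : 63.9 : 15.0

Europium pattern (n=3): 0.10928391 : 0.3578871 : 0.39067407 : 0.14215492
Gallium pattern (n=1): 0.6011 : 0.3989
Convolve the two distributions (both contribute in 2-u steps):
  M: 0.10928391×0.6011 = 0.065691
  M+2: 0.10928391×0.3989 + 0.3578871×0.6011 = 0.258719
  M+4: 0.3578871×0.3989 + 0.39067407×0.6011 = 0.377595
  M+6: 0.39067407×0.3989 + 0.14215492×0.6011 = 0.241289
  M+8: 0.14215492×0.3989 = 0.056706
Scale to base peak (0.377595) = 100: 17.4 : 68.5 : 100.0 : 63.9 : 15.0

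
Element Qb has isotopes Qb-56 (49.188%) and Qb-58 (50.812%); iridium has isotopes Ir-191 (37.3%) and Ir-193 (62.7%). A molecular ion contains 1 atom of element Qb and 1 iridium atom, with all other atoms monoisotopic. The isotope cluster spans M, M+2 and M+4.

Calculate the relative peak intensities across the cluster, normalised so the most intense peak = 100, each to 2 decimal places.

36.85 : 100.00 : 63.98

Element Qb pattern (n=1): 0.49188 : 0.50812
Iridium pattern (n=1): 0.3730 : 0.6270
Convolve the two distributions (both contribute in 2-u steps):
  M: 0.49188×0.3730 = 0.183471
  M+2: 0.49188×0.6270 + 0.50812×0.3730 = 0.497938
  M+4: 0.50812×0.6270 = 0.318591
Scale to base peak (0.497938) = 100: 36.85 : 100.00 : 63.98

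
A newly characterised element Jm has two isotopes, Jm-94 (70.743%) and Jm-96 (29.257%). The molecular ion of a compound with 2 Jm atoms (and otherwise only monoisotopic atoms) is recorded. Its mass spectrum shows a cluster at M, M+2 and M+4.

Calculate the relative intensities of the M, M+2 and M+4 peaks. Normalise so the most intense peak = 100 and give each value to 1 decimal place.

100.0 : 82.7 : 17.1

Each Jm atom is independently Jm-94 (p = 0.70743) or Jm-96 (q = 0.29257); the cluster is the binomial expansion (p + q)^2.
P(M) = 0.70743^2 = 0.500457
P(M+2) = 2 × 0.70743^1 × 0.29257^1 = 0.413946
P(M+4) = 0.29257^2 = 0.085597
The M peak is largest (0.500457); scaling to 100 gives 100.0 : 82.7 : 17.1.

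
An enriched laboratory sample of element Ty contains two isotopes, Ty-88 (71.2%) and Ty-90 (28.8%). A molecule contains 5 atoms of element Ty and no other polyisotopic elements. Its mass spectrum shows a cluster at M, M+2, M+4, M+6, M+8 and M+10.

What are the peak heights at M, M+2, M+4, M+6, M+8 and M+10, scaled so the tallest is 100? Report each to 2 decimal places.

49.44 : 100.00 : 80.90 : 32.72 : 6.62 : 0.54

The 5 Ty atoms are independent, so intensities follow the terms of (0.712 + 0.288)^5.
P(M) = 0.712^5 = 0.182978
P(M+2) = 5 × 0.712^4 × 0.288^1 = 0.370069
P(M+4) = 10 × 0.712^3 × 0.288^2 = 0.299381
P(M+6) = 10 × 0.712^2 × 0.288^3 = 0.121098
P(M+8) = 5 × 0.712^1 × 0.288^4 = 0.024492
P(M+10) = 0.288^5 = 0.001981
The M+2 peak is largest (0.370069); scaling to 100 gives 49.44 : 100.00 : 80.90 : 32.72 : 6.62 : 0.54.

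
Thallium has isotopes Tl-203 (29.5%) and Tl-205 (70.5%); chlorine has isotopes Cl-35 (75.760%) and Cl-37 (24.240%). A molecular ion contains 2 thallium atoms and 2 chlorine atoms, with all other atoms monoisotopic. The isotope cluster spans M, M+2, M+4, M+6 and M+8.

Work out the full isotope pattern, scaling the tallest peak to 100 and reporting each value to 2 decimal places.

Thallium pattern (n=2): 0.087025 : 0.41595 : 0.497025
Chlorine pattern (n=2): 0.57395776 : 0.36728448 : 0.05875776
Convolve the two distributions (both contribute in 2-u steps):
  M: 0.087025×0.57395776 = 0.049949
  M+2: 0.087025×0.36728448 + 0.41595×0.57395776 = 0.270701
  M+4: 0.087025×0.05875776 + 0.41595×0.36728448 + 0.497025×0.57395776 = 0.443157
  M+6: 0.41595×0.05875776 + 0.497025×0.36728448 = 0.206990
  M+8: 0.497025×0.05875776 = 0.029204
Scale to base peak (0.443157) = 100: 11.27 : 61.08 : 100.00 : 46.71 : 6.59

11.27 : 61.08 : 100.00 : 46.71 : 6.59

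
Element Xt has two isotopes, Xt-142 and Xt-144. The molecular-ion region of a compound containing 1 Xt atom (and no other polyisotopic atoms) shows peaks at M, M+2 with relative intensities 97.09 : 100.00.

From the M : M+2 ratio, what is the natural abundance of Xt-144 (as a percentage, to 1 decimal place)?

50.7%

Write p for the Xt-142 fraction. I(M+2)/I(M) = [C(1,1)·p^0·(1−p)] / p^1 = 1·(1−p)/p = 100.00/97.09 = 1.0300
(1−p)/p = 1.0300/1 = 1.0300  ⇒  p = 1/(1 + 1.0300) = 0.4926
Xt-142: 49.3%, Xt-144: 50.7%.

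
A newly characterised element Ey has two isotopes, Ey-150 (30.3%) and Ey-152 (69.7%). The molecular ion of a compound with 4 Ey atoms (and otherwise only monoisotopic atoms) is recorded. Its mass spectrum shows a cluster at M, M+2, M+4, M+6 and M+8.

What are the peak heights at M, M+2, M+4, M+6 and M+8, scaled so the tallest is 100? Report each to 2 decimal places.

2.05 : 18.90 : 65.21 : 100.00 : 57.51

Each Ey atom is independently Ey-150 (p = 0.303) or Ey-152 (q = 0.697); the cluster is the binomial expansion (p + q)^4.
P(M) = 0.303^4 = 0.008429
P(M+2) = 4 × 0.303^3 × 0.697^1 = 0.077557
P(M+4) = 6 × 0.303^2 × 0.697^2 = 0.267610
P(M+6) = 4 × 0.303^1 × 0.697^3 = 0.410394
P(M+8) = 0.697^4 = 0.236010
The M+6 peak is largest (0.410394); scaling to 100 gives 2.05 : 18.90 : 65.21 : 100.00 : 57.51.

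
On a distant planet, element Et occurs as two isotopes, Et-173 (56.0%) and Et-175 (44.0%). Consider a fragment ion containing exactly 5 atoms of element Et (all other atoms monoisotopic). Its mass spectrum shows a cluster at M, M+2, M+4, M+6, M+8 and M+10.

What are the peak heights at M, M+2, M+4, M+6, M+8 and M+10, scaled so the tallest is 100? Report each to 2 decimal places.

16.20 : 63.64 : 100.00 : 78.57 : 30.87 : 4.85

Each Et atom is independently Et-173 (p = 0.560) or Et-175 (q = 0.440); the cluster is the binomial expansion (p + q)^5.
P(M) = 0.560^5 = 0.055073
P(M+2) = 5 × 0.560^4 × 0.440^1 = 0.216359
P(M+4) = 10 × 0.560^3 × 0.440^2 = 0.339993
P(M+6) = 10 × 0.560^2 × 0.440^3 = 0.267137
P(M+8) = 5 × 0.560^1 × 0.440^4 = 0.104947
P(M+10) = 0.440^5 = 0.016492
The M+4 peak is largest (0.339993); scaling to 100 gives 16.20 : 63.64 : 100.00 : 78.57 : 30.87 : 4.85.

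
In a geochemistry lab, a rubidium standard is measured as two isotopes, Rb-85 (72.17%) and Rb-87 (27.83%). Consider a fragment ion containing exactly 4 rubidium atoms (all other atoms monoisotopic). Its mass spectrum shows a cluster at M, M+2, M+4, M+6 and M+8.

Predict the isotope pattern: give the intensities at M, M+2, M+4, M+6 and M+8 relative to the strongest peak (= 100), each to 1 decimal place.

64.8 : 100.0 : 57.8 : 14.9 : 1.4

Expanding (0.7217 + 0.2783)^4:
P(M) = 0.7217^4 = 0.271286
P(M+2) = 4 × 0.7217^3 × 0.2783^1 = 0.418450
P(M+4) = 6 × 0.7217^2 × 0.2783^2 = 0.242042
P(M+6) = 4 × 0.7217^1 × 0.2783^3 = 0.062224
P(M+8) = 0.2783^4 = 0.005999
The M+2 peak is largest (0.418450); scaling to 100 gives 64.8 : 100.0 : 57.8 : 14.9 : 1.4.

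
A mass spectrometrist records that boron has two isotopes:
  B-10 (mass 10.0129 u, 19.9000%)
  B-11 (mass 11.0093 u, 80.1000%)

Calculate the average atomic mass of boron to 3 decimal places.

The abundance-weighted mean is 0.199000 × 10.0129 + 0.801000 × 11.0093
= 1.99257 + 8.81845 = 10.81102 u

10.811 u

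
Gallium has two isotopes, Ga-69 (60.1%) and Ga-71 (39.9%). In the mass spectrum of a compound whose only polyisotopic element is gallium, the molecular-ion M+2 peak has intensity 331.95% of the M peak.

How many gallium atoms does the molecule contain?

For n independent Ga atoms, I(M+2)/I(M) = n · (abundance Ga-71) / (abundance Ga-69) = n · 0.399/0.601.
n = 3.3195 × 0.601/0.399 = 5.00 ≈ 5

5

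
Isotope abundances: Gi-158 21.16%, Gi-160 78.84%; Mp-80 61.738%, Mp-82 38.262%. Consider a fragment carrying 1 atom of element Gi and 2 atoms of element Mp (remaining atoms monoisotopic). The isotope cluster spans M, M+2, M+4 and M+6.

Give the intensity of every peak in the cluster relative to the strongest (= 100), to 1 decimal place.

Element Gi pattern (n=1): 0.2116 : 0.7884
Element Mp pattern (n=2): 0.38115806 : 0.47244387 : 0.14639806
Convolve the two distributions (both contribute in 2-u steps):
  M: 0.2116×0.38115806 = 0.080653
  M+2: 0.2116×0.47244387 + 0.7884×0.38115806 = 0.400474
  M+4: 0.2116×0.14639806 + 0.7884×0.47244387 = 0.403453
  M+6: 0.7884×0.14639806 = 0.115420
Scale to base peak (0.403453) = 100: 20.0 : 99.3 : 100.0 : 28.6

20.0 : 99.3 : 100.0 : 28.6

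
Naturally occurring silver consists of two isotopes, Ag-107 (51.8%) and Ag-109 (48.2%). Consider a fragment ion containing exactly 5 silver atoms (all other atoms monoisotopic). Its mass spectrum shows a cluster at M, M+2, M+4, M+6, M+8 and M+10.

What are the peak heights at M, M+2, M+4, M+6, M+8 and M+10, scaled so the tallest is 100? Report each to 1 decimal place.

11.5 : 53.7 : 100.0 : 93.1 : 43.3 : 8.1

The 5 Ag atoms are independent, so intensities follow the terms of (0.518 + 0.482)^5.
P(M) = 0.518^5 = 0.037295
P(M+2) = 5 × 0.518^4 × 0.482^1 = 0.173515
P(M+4) = 10 × 0.518^3 × 0.482^2 = 0.322911
P(M+6) = 10 × 0.518^2 × 0.482^3 = 0.300470
P(M+8) = 5 × 0.518^1 × 0.482^4 = 0.139794
P(M+10) = 0.482^5 = 0.026016
The M+4 peak is largest (0.322911); scaling to 100 gives 11.5 : 53.7 : 100.0 : 93.1 : 43.3 : 8.1.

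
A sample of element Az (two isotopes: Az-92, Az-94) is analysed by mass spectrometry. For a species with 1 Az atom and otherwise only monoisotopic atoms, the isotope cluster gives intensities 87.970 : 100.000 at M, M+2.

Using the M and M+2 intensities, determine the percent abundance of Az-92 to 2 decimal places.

Write p for the Az-92 fraction. I(M+2)/I(M) = [C(1,1)·p^0·(1−p)] / p^1 = 1·(1−p)/p = 100.000/87.970 = 1.1368
(1−p)/p = 1.1368/1 = 1.1368  ⇒  p = 1/(1 + 1.1368) = 0.4680
Az-92: 46.80%, Az-94: 53.20%.

46.80%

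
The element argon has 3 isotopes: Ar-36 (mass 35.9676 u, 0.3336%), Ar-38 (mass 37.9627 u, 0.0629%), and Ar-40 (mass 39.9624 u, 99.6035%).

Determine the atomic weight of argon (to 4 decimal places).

Weight each isotope mass by its fractional abundance: 0.003336 × 35.9676 + 0.000629 × 37.9627 + 0.996035 × 39.9624
= 0.11999 + 0.02388 + 39.80395 = 39.94782 u

39.9478 u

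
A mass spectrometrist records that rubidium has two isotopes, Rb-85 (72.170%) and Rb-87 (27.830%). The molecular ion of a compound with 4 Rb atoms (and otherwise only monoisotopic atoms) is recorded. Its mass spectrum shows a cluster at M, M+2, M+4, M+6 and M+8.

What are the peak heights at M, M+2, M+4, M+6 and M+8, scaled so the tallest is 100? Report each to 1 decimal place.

64.8 : 100.0 : 57.8 : 14.9 : 1.4

Each Rb atom is independently Rb-85 (p = 0.72170) or Rb-87 (q = 0.27830); the cluster is the binomial expansion (p + q)^4.
P(M) = 0.72170^4 = 0.271286
P(M+2) = 4 × 0.72170^3 × 0.27830^1 = 0.418450
P(M+4) = 6 × 0.72170^2 × 0.27830^2 = 0.242042
P(M+6) = 4 × 0.72170^1 × 0.27830^3 = 0.062224
P(M+8) = 0.27830^4 = 0.005999
The M+2 peak is largest (0.418450); scaling to 100 gives 64.8 : 100.0 : 57.8 : 14.9 : 1.4.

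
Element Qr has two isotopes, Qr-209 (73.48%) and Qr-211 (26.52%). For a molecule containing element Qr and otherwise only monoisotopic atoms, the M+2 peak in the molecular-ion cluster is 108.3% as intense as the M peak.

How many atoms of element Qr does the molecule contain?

For n independent Qr atoms, I(M+2)/I(M) = n · (abundance Qr-211) / (abundance Qr-209) = n · 0.2652/0.7348.
n = 1.083 × 0.7348/0.2652 = 3.00 ≈ 3

3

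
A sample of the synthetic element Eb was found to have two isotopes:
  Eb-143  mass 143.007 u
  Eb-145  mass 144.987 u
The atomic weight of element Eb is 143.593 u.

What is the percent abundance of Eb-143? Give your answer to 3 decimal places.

70.404%

Let x be the fractional abundance of Eb-143; then Eb-145 has abundance 1 − x.
143.007·x + 144.987·(1 − x) = 143.593
(143.007 − 144.987)·x = 143.593 − 144.987
x = -1.394 / -1.980 = 0.70404 → 70.404% Eb-143, 29.596% Eb-145.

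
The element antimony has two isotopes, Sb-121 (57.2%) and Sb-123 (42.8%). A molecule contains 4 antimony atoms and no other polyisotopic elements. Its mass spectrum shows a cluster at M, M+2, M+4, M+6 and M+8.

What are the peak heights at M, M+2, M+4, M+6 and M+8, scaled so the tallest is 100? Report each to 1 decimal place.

29.8 : 89.1 : 100.0 : 49.9 : 9.3

Expanding (0.572 + 0.428)^4:
P(M) = 0.572^4 = 0.107049
P(M+2) = 4 × 0.572^3 × 0.428^1 = 0.320400
P(M+4) = 6 × 0.572^2 × 0.428^2 = 0.359609
P(M+6) = 4 × 0.572^1 × 0.428^3 = 0.179385
P(M+8) = 0.428^4 = 0.033556
The M+4 peak is largest (0.359609); scaling to 100 gives 29.8 : 89.1 : 100.0 : 49.9 : 9.3.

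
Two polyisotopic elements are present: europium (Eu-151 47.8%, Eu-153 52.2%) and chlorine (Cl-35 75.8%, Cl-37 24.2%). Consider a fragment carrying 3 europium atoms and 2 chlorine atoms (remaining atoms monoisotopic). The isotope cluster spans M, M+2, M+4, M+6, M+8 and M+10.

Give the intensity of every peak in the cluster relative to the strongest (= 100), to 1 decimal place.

17.3 : 67.8 : 100.0 : 67.9 : 20.7 : 2.3

Europium pattern (n=3): 0.10921535 : 0.35780594 : 0.39074206 : 0.14223665
Chlorine pattern (n=2): 0.574564 : 0.366872 : 0.058564
Convolve the two distributions (both contribute in 2-u steps):
  M: 0.10921535×0.574564 = 0.062751
  M+2: 0.10921535×0.366872 + 0.35780594×0.574564 = 0.245650
  M+4: 0.10921535×0.058564 + 0.35780594×0.366872 + 0.39074206×0.574564 = 0.362171
  M+6: 0.35780594×0.058564 + 0.39074206×0.366872 + 0.14223665×0.574564 = 0.246031
  M+8: 0.39074206×0.058564 + 0.14223665×0.366872 = 0.075066
  M+10: 0.14223665×0.058564 = 0.008330
Scale to base peak (0.362171) = 100: 17.3 : 67.8 : 100.0 : 67.9 : 20.7 : 2.3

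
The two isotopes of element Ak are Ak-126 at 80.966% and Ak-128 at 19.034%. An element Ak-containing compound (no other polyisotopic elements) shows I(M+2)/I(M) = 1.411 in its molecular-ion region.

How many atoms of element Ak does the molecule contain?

6

With n Ak atoms, P(M+2)/P(M) = C(n,1)·p^(n−1)q / p^n = n·q/p = n · 0.19034/0.80966.
n = 1.411 × 0.80966/0.19034 = 6.00 ≈ 6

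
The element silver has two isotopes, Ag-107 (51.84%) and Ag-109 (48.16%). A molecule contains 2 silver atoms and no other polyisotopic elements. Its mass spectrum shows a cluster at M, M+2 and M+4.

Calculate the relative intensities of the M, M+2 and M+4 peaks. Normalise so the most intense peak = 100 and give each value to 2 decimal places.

The 2 Ag atoms are independent, so intensities follow the terms of (0.5184 + 0.4816)^2.
P(M) = 0.5184^2 = 0.268739
P(M+2) = 2 × 0.5184^1 × 0.4816^1 = 0.499323
P(M+4) = 0.4816^2 = 0.231939
The M+2 peak is largest (0.499323); scaling to 100 gives 53.82 : 100.00 : 46.45.

53.82 : 100.00 : 46.45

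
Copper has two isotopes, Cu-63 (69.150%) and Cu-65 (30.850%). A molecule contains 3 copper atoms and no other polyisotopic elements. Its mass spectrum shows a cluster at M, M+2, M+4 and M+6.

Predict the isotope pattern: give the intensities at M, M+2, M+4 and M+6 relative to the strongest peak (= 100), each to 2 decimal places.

Expanding (0.69150 + 0.30850)^3:
P(M) = 0.69150^3 = 0.330656
P(M+2) = 3 × 0.69150^2 × 0.30850^1 = 0.442548
P(M+4) = 3 × 0.69150^1 × 0.30850^2 = 0.197435
P(M+6) = 0.30850^3 = 0.029361
The M+2 peak is largest (0.442548); scaling to 100 gives 74.72 : 100.00 : 44.61 : 6.63.

74.72 : 100.00 : 44.61 : 6.63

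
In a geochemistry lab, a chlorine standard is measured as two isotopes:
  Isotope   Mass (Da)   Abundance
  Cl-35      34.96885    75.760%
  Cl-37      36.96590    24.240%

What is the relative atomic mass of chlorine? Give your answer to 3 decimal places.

The abundance-weighted mean is 0.75760 × 34.96885 + 0.24240 × 36.96590
= 26.492401 + 8.960534 = 35.452935 Da

35.453 Da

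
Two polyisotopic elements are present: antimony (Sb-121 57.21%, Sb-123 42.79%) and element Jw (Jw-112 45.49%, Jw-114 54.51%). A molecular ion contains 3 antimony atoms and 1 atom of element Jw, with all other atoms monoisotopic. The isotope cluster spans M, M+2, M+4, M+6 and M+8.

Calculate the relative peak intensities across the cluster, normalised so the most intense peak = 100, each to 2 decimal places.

Antimony pattern (n=3): 0.18724742 : 0.42015297 : 0.3142518 : 0.07834781
Element Jw pattern (n=1): 0.4549 : 0.5451
Convolve the two distributions (both contribute in 2-u steps):
  M: 0.18724742×0.4549 = 0.085179
  M+2: 0.18724742×0.5451 + 0.42015297×0.4549 = 0.293196
  M+4: 0.42015297×0.5451 + 0.3142518×0.4549 = 0.371979
  M+6: 0.3142518×0.5451 + 0.07834781×0.4549 = 0.206939
  M+8: 0.07834781×0.5451 = 0.042707
Scale to base peak (0.371979) = 100: 22.90 : 78.82 : 100.00 : 55.63 : 11.48

22.90 : 78.82 : 100.00 : 55.63 : 11.48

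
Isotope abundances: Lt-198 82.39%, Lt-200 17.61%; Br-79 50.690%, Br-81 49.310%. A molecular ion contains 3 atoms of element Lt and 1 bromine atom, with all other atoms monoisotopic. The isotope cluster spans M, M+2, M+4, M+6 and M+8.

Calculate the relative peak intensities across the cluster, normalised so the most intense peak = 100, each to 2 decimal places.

61.96 : 100.00 : 47.14 : 8.87 : 0.59

Element Lt pattern (n=3): 0.55927256 : 0.35861596 : 0.07665041 : 0.00546107
Bromine pattern (n=1): 0.5069 : 0.4931
Convolve the two distributions (both contribute in 2-u steps):
  M: 0.55927256×0.5069 = 0.283495
  M+2: 0.55927256×0.4931 + 0.35861596×0.5069 = 0.457560
  M+4: 0.35861596×0.4931 + 0.07665041×0.5069 = 0.215688
  M+6: 0.07665041×0.4931 + 0.00546107×0.5069 = 0.040565
  M+8: 0.00546107×0.4931 = 0.002693
Scale to base peak (0.457560) = 100: 61.96 : 100.00 : 47.14 : 8.87 : 0.59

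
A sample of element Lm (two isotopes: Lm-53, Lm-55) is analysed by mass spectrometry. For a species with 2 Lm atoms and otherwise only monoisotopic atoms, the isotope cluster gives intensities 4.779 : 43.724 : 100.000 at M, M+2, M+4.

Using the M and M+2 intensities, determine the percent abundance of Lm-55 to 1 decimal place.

82.1%

Let p = fractional abundance of Lm-53. I(M+2)/I(M) = [C(2,1)·p^1·(1−p)] / p^2 = 2·(1−p)/p = 43.724/4.779 = 9.1492
(1−p)/p = 9.1492/2 = 4.5746  ⇒  p = 1/(1 + 4.5746) = 0.1794
Lm-53: 17.9%, Lm-55: 82.1%.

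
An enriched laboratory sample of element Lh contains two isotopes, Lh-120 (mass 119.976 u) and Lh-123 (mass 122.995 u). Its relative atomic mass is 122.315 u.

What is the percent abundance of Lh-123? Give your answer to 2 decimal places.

77.48%

With x = fraction of Lh-120 (so Lh-123 is 1 − x):
119.976·x + 122.995·(1 − x) = 122.315
(119.976 − 122.995)·x = 122.315 − 122.995
x = -0.680 / -3.019 = 0.22524 → 22.52% Lh-120, 77.48% Lh-123.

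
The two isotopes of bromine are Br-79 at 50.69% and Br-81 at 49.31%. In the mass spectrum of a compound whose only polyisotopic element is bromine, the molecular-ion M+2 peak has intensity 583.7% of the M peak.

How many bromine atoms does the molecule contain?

The M+2/M ratio from n Br atoms is n · q/p = n · 0.4931/0.5069.
n = 5.837 × 0.5069/0.4931 = 6.00 ≈ 6

6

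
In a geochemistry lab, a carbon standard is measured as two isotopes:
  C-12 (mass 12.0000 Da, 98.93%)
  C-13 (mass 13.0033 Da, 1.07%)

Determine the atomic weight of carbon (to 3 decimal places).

Ar = Σ fᵢ·mᵢ = 0.9893 × 12.0000 + 0.0107 × 13.0033
= 11.87160 + 0.13914 = 12.01074 Da

12.011 Da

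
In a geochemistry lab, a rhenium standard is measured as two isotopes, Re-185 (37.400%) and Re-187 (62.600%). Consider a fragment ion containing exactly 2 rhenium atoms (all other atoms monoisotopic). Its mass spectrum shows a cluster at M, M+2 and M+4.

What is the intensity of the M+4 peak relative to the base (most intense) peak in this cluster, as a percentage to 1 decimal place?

Term probabilities: M 0.1399, M+2 0.4682, M+4 0.3919. Base peak = M+2.
P(M+2) = C(2,1) × 0.37400^1 × 0.62600^1 = 2 × 0.3740 × 0.6260 = 0.468248 (base)
P(M+4) = C(2,2) × 0.37400^0 × 0.62600^2 = 1 × 1.0000 × 0.391876 = 0.391876
Relative intensity = 0.391876 / 0.468248 × 100 = 83.7

83.7%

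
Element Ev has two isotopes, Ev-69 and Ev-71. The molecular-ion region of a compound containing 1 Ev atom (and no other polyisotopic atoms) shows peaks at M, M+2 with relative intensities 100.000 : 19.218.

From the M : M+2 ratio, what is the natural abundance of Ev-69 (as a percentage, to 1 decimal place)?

83.9%

Write p for the Ev-69 fraction. I(M+2)/I(M) = [C(1,1)·p^0·(1−p)] / p^1 = 1·(1−p)/p = 19.218/100.000 = 0.1922
(1−p)/p = 0.1922/1 = 0.1922  ⇒  p = 1/(1 + 0.1922) = 0.8388
Ev-69: 83.9%, Ev-71: 16.1%.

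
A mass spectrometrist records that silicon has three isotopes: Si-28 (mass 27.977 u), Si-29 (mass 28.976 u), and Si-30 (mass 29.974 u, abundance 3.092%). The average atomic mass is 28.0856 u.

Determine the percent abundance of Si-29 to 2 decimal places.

Let x and y be the fractions of Si-28 and Si-29. Then x + y = 1 − 0.03092 = 0.96908 and 27.977x + 28.976y = 28.0856 − 0.03092×29.974 = 27.15880392.
Substituting: 27.977x + 28.976(0.96908 − x) = 27.15880392
(27.977 − 28.976)x = -0.92125816  ⇒  x = 0.92218, y = 0.04690
Si-28: 92.22%, Si-29: 4.69%.

4.69%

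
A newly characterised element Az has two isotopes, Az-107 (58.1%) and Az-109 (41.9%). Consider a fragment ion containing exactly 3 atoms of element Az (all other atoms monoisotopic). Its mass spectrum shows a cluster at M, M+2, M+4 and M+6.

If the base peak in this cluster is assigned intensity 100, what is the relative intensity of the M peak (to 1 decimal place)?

46.2

Term probabilities: M 0.1961, M+2 0.4243, M+4 0.3060, M+6 0.0736. Base peak = M+2.
P(M+2) = C(3,1) × 0.581^2 × 0.419^1 = 3 × 0.337561 × 0.4190 = 0.424314 (base)
P(M) = C(3,0) × 0.581^3 × 0.419^0 = 1 × 0.19612294 × 1.0000 = 0.196123
Relative intensity = 0.196123 / 0.424314 × 100 = 46.2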